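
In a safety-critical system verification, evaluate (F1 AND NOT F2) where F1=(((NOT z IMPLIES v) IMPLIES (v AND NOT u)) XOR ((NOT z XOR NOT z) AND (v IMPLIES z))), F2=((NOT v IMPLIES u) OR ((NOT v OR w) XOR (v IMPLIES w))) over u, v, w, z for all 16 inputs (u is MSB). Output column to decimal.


F1 = (((NOT z IMPLIES v) IMPLIES (v AND NOT u)) XOR ((NOT z XOR NOT z) AND (v IMPLIES z)))
F2 = ((NOT v IMPLIES u) OR ((NOT v OR w) XOR (v IMPLIES w)))
Counterexample to F1=>F2 is where F1=1 and F2=0.
Evaluate each row (bits = u,v,w,z, MSB first):
  row 0 [0000]: F1=1 F2=0 -> F1&~F2 -> 1
  row 1 [0001]: F1=0 F2=0 -> F1&~F2 -> 0
  row 2 [0010]: F1=1 F2=0 -> F1&~F2 -> 1
  row 3 [0011]: F1=0 F2=0 -> F1&~F2 -> 0
  row 4 [0100]: F1=1 F2=1 -> F1&~F2 -> 0
  row 5 [0101]: F1=1 F2=1 -> F1&~F2 -> 0
  row 6 [0110]: F1=1 F2=1 -> F1&~F2 -> 0
  row 7 [0111]: F1=1 F2=1 -> F1&~F2 -> 0
  row 8 [1000]: F1=1 F2=1 -> F1&~F2 -> 0
  row 9 [1001]: F1=0 F2=1 -> F1&~F2 -> 0
  row 10 [1010]: F1=1 F2=1 -> F1&~F2 -> 0
  row 11 [1011]: F1=0 F2=1 -> F1&~F2 -> 0
  row 12 [1100]: F1=0 F2=1 -> F1&~F2 -> 0
  row 13 [1101]: F1=0 F2=1 -> F1&~F2 -> 0
  row 14 [1110]: F1=0 F2=1 -> F1&~F2 -> 0
  row 15 [1111]: F1=0 F2=1 -> F1&~F2 -> 0
Full result column, 4 rows per line (u,v fixed per line; w,z runs 00..11 left to right):
  rows 0-3 [u,v=00]: 1010  = hex A
  rows 4-7 [u,v=01]: 0000  = hex 0
  rows 8-11 [u,v=10]: 0000  = hex 0
  rows 12-15 [u,v=11]: 0000  = hex 0
Counterexample vector (row 0 .. row 15) = 1010000000000000
Output column grouped in 4s = 1010 0000 0000 0000 = 0xA000
Convert to decimal digit by digit (value = value*16 + digit):
  A -> 10
  10*16 + 0 = 160
  160*16 + 0 = 2560
  2560*16 + 0 = 40960
Decimal = 40960

40960


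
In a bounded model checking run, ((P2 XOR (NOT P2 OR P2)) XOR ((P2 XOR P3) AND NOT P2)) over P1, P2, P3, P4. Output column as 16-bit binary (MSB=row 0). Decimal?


Formula: ((P2 XOR (NOT P2 OR P2)) XOR ((P2 XOR P3) AND NOT P2)) over P1, P2, P3, P4 (16 rows)
Evaluate each row (bits = P1,P2,P3,P4, MSB first):
  row 0 [0000]: ((0 XOR (NOT 0 OR 0)) XOR ((0 XOR 0) AND NOT 0)) -> 1
  row 1 [0001]: ((0 XOR (NOT 0 OR 0)) XOR ((0 XOR 0) AND NOT 0)) -> 1
  row 2 [0010]: ((0 XOR (NOT 0 OR 0)) XOR ((0 XOR 1) AND NOT 0)) -> 0
  row 3 [0011]: ((0 XOR (NOT 0 OR 0)) XOR ((0 XOR 1) AND NOT 0)) -> 0
  row 4 [0100]: ((1 XOR (NOT 1 OR 1)) XOR ((1 XOR 0) AND NOT 1)) -> 0
  row 5 [0101]: ((1 XOR (NOT 1 OR 1)) XOR ((1 XOR 0) AND NOT 1)) -> 0
  row 6 [0110]: ((1 XOR (NOT 1 OR 1)) XOR ((1 XOR 1) AND NOT 1)) -> 0
  row 7 [0111]: ((1 XOR (NOT 1 OR 1)) XOR ((1 XOR 1) AND NOT 1)) -> 0
  row 8 [1000]: ((0 XOR (NOT 0 OR 0)) XOR ((0 XOR 0) AND NOT 0)) -> 1
  row 9 [1001]: ((0 XOR (NOT 0 OR 0)) XOR ((0 XOR 0) AND NOT 0)) -> 1
  row 10 [1010]: ((0 XOR (NOT 0 OR 0)) XOR ((0 XOR 1) AND NOT 0)) -> 0
  row 11 [1011]: ((0 XOR (NOT 0 OR 0)) XOR ((0 XOR 1) AND NOT 0)) -> 0
  row 12 [1100]: ((1 XOR (NOT 1 OR 1)) XOR ((1 XOR 0) AND NOT 1)) -> 0
  row 13 [1101]: ((1 XOR (NOT 1 OR 1)) XOR ((1 XOR 0) AND NOT 1)) -> 0
  row 14 [1110]: ((1 XOR (NOT 1 OR 1)) XOR ((1 XOR 1) AND NOT 1)) -> 0
  row 15 [1111]: ((1 XOR (NOT 1 OR 1)) XOR ((1 XOR 1) AND NOT 1)) -> 0
Full result column, 4 rows per line (P1,P2 fixed per line; P3,P4 runs 00..11 left to right):
  rows 0-3 [P1,P2=00]: 1100  = hex C
  rows 4-7 [P1,P2=01]: 0000  = hex 0
  rows 8-11 [P1,P2=10]: 1100  = hex C
  rows 12-15 [P1,P2=11]: 0000  = hex 0
Output column (row 0 .. row 15) = 1100000011000000
Output column grouped in 4s = 1100 0000 1100 0000 = 0xC0C0
Convert to decimal digit by digit (value = value*16 + digit):
  C -> 12
  12*16 + 0 = 192
  192*16 + 12 (C) = 3084
  3084*16 + 0 = 49344
Decimal = 49344

49344


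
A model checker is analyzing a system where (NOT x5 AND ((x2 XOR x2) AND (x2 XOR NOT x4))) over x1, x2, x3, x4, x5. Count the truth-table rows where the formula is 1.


Formula: (NOT x5 AND ((x2 XOR x2) AND (x2 XOR NOT x4))) over 5 vars (32 rows)
Evaluate each row (x1, x2, x3, x4, x5 as bits, MSB first):
  row 0 [00000]: (NOT 0 AND ((0 XOR 0) AND (0 XOR NOT 0))) -> 0
  row 1 [00001]: (NOT 1 AND ((0 XOR 0) AND (0 XOR NOT 0))) -> 0
  row 2 [00010]: (NOT 0 AND ((0 XOR 0) AND (0 XOR NOT 1))) -> 0
  row 3 [00011]: (NOT 1 AND ((0 XOR 0) AND (0 XOR NOT 1))) -> 0
  row 4 [00100]: (NOT 0 AND ((0 XOR 0) AND (0 XOR NOT 0))) -> 0
  row 5 [00101]: (NOT 1 AND ((0 XOR 0) AND (0 XOR NOT 0))) -> 0
  row 6 [00110]: (NOT 0 AND ((0 XOR 0) AND (0 XOR NOT 1))) -> 0
  row 7 [00111]: (NOT 1 AND ((0 XOR 0) AND (0 XOR NOT 1))) -> 0
  row 8 [01000]: (NOT 0 AND ((1 XOR 1) AND (1 XOR NOT 0))) -> 0
  row 9 [01001]: (NOT 1 AND ((1 XOR 1) AND (1 XOR NOT 0))) -> 0
  row 10 [01010]: (NOT 0 AND ((1 XOR 1) AND (1 XOR NOT 1))) -> 0
  row 11 [01011]: (NOT 1 AND ((1 XOR 1) AND (1 XOR NOT 1))) -> 0
  row 12 [01100]: (NOT 0 AND ((1 XOR 1) AND (1 XOR NOT 0))) -> 0
  row 13 [01101]: (NOT 1 AND ((1 XOR 1) AND (1 XOR NOT 0))) -> 0
  row 14 [01110]: (NOT 0 AND ((1 XOR 1) AND (1 XOR NOT 1))) -> 0
  row 15 [01111]: (NOT 1 AND ((1 XOR 1) AND (1 XOR NOT 1))) -> 0
  row 16 [10000]: (NOT 0 AND ((0 XOR 0) AND (0 XOR NOT 0))) -> 0
  row 17 [10001]: (NOT 1 AND ((0 XOR 0) AND (0 XOR NOT 0))) -> 0
  row 18 [10010]: (NOT 0 AND ((0 XOR 0) AND (0 XOR NOT 1))) -> 0
  row 19 [10011]: (NOT 1 AND ((0 XOR 0) AND (0 XOR NOT 1))) -> 0
  row 20 [10100]: (NOT 0 AND ((0 XOR 0) AND (0 XOR NOT 0))) -> 0
  row 21 [10101]: (NOT 1 AND ((0 XOR 0) AND (0 XOR NOT 0))) -> 0
  row 22 [10110]: (NOT 0 AND ((0 XOR 0) AND (0 XOR NOT 1))) -> 0
  row 23 [10111]: (NOT 1 AND ((0 XOR 0) AND (0 XOR NOT 1))) -> 0
  row 24 [11000]: (NOT 0 AND ((1 XOR 1) AND (1 XOR NOT 0))) -> 0
  row 25 [11001]: (NOT 1 AND ((1 XOR 1) AND (1 XOR NOT 0))) -> 0
  row 26 [11010]: (NOT 0 AND ((1 XOR 1) AND (1 XOR NOT 1))) -> 0
  row 27 [11011]: (NOT 1 AND ((1 XOR 1) AND (1 XOR NOT 1))) -> 0
  row 28 [11100]: (NOT 0 AND ((1 XOR 1) AND (1 XOR NOT 0))) -> 0
  row 29 [11101]: (NOT 1 AND ((1 XOR 1) AND (1 XOR NOT 0))) -> 0
  row 30 [11110]: (NOT 0 AND ((1 XOR 1) AND (1 XOR NOT 1))) -> 0
  row 31 [11111]: (NOT 1 AND ((1 XOR 1) AND (1 XOR NOT 1))) -> 0
Full result column, 8 rows per line (x1,x2 fixed per line; x3,x4,x5 runs 000..111 left to right):
  rows 0-7 [x1,x2=00]: 00000000  (ones: 0)
  rows 8-15 [x1,x2=01]: 00000000  (ones: 0)
  rows 16-23 [x1,x2=10]: 00000000  (ones: 0)
  rows 24-31 [x1,x2=11]: 00000000  (ones: 0)
Count of 1-rows = 0+0+0+0 = 0

0


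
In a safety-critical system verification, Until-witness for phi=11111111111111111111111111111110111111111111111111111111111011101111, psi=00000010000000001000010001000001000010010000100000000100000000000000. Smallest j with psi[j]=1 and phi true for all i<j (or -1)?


(phi U psi) at 0: need smallest j with psi[j]=1 and phi[i]=1 for all i in [0,j).
Scan from step 0:
  step 0: phi=1, psi=0 -> continue
  step 1: phi=1, psi=0 -> continue
  step 2: phi=1, psi=0 -> continue
  step 3: phi=1, psi=0 -> continue
  step 6: psi=1 and phi held for [0,6) -> witness found
Witness step = 6

6


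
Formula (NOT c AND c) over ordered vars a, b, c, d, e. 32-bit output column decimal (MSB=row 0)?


Formula: (NOT c AND c) over a, b, c, d, e (32 rows)
Evaluate each row (bits = a,b,c,d,e, MSB first):
  row 0 [00000]: (NOT 0 AND 0) -> 0
  row 1 [00001]: (NOT 0 AND 0) -> 0
  row 2 [00010]: (NOT 0 AND 0) -> 0
  row 3 [00011]: (NOT 0 AND 0) -> 0
  row 4 [00100]: (NOT 1 AND 1) -> 0
  row 5 [00101]: (NOT 1 AND 1) -> 0
  row 6 [00110]: (NOT 1 AND 1) -> 0
  row 7 [00111]: (NOT 1 AND 1) -> 0
  row 8 [01000]: (NOT 0 AND 0) -> 0
  row 9 [01001]: (NOT 0 AND 0) -> 0
  row 10 [01010]: (NOT 0 AND 0) -> 0
  row 11 [01011]: (NOT 0 AND 0) -> 0
  row 12 [01100]: (NOT 1 AND 1) -> 0
  row 13 [01101]: (NOT 1 AND 1) -> 0
  row 14 [01110]: (NOT 1 AND 1) -> 0
  row 15 [01111]: (NOT 1 AND 1) -> 0
  row 16 [10000]: (NOT 0 AND 0) -> 0
  row 17 [10001]: (NOT 0 AND 0) -> 0
  row 18 [10010]: (NOT 0 AND 0) -> 0
  row 19 [10011]: (NOT 0 AND 0) -> 0
  row 20 [10100]: (NOT 1 AND 1) -> 0
  row 21 [10101]: (NOT 1 AND 1) -> 0
  row 22 [10110]: (NOT 1 AND 1) -> 0
  row 23 [10111]: (NOT 1 AND 1) -> 0
  row 24 [11000]: (NOT 0 AND 0) -> 0
  row 25 [11001]: (NOT 0 AND 0) -> 0
  row 26 [11010]: (NOT 0 AND 0) -> 0
  row 27 [11011]: (NOT 0 AND 0) -> 0
  row 28 [11100]: (NOT 1 AND 1) -> 0
  row 29 [11101]: (NOT 1 AND 1) -> 0
  row 30 [11110]: (NOT 1 AND 1) -> 0
  row 31 [11111]: (NOT 1 AND 1) -> 0
Full result column, 4 rows per line (a,b,c fixed per line; d,e runs 00..11 left to right):
  rows 0-3 [a,b,c=000]: 0000  = hex 0
  rows 4-7 [a,b,c=001]: 0000  = hex 0
  rows 8-11 [a,b,c=010]: 0000  = hex 0
  rows 12-15 [a,b,c=011]: 0000  = hex 0
  rows 16-19 [a,b,c=100]: 0000  = hex 0
  rows 20-23 [a,b,c=101]: 0000  = hex 0
  rows 24-27 [a,b,c=110]: 0000  = hex 0
  rows 28-31 [a,b,c=111]: 0000  = hex 0
Output column (row 0 .. row 31) = 00000000000000000000000000000000
Output column grouped in 4s = 0000 0000 0000 0000 0000 0000 0000 0000 = 0x00000000
Convert to decimal digit by digit (value = value*16 + digit):
  0 -> 0
  0*16 + 0 = 0
  0*16 + 0 = 0
  0*16 + 0 = 0
  0*16 + 0 = 0
  0*16 + 0 = 0
  0*16 + 0 = 0
  0*16 + 0 = 0
Decimal = 0

0


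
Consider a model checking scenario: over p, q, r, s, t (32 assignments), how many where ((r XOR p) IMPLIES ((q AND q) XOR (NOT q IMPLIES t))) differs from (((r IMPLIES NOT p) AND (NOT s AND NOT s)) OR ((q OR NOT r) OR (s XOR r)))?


F1 = ((r XOR p) IMPLIES ((q AND q) XOR (NOT q IMPLIES t)))
F2 = (((r IMPLIES NOT p) AND (NOT s AND NOT s)) OR ((q OR NOT r) OR (s XOR r)))
Evaluate both on each of 32 rows (bits = p,q,r,s,t):
  row 0 [00000]: F1=1 F2=1 -> 0
  row 1 [00001]: F1=1 F2=1 -> 0
  row 2 [00010]: F1=1 F2=1 -> 0
  row 3 [00011]: F1=1 F2=1 -> 0
  row 4 [00100]: F1=0 F2=1 (differ) -> 1
  row 5 [00101]: F1=1 F2=1 -> 0
  row 6 [00110]: F1=0 F2=0 -> 0
  row 7 [00111]: F1=1 F2=0 (differ) -> 1
  row 8 [01000]: F1=1 F2=1 -> 0
  row 9 [01001]: F1=1 F2=1 -> 0
  row 10 [01010]: F1=1 F2=1 -> 0
  row 11 [01011]: F1=1 F2=1 -> 0
  row 12 [01100]: F1=0 F2=1 (differ) -> 1
  row 13 [01101]: F1=0 F2=1 (differ) -> 1
  row 14 [01110]: F1=0 F2=1 (differ) -> 1
  row 15 [01111]: F1=0 F2=1 (differ) -> 1
  row 16 [10000]: F1=0 F2=1 (differ) -> 1
  row 17 [10001]: F1=1 F2=1 -> 0
  row 18 [10010]: F1=0 F2=1 (differ) -> 1
  row 19 [10011]: F1=1 F2=1 -> 0
  row 20 [10100]: F1=1 F2=1 -> 0
  row 21 [10101]: F1=1 F2=1 -> 0
  row 22 [10110]: F1=1 F2=0 (differ) -> 1
  row 23 [10111]: F1=1 F2=0 (differ) -> 1
  row 24 [11000]: F1=0 F2=1 (differ) -> 1
  row 25 [11001]: F1=0 F2=1 (differ) -> 1
  row 26 [11010]: F1=0 F2=1 (differ) -> 1
  row 27 [11011]: F1=0 F2=1 (differ) -> 1
  row 28 [11100]: F1=1 F2=1 -> 0
  row 29 [11101]: F1=1 F2=1 -> 0
  row 30 [11110]: F1=1 F2=1 -> 0
  row 31 [11111]: F1=1 F2=1 -> 0
Full result column, 8 rows per line (p,q fixed per line; r,s,t runs 000..111 left to right):
  rows 0-7 [p,q=00]: 00001001  (ones: 2)
  rows 8-15 [p,q=01]: 00001111  (ones: 4)
  rows 16-23 [p,q=10]: 10100011  (ones: 4)
  rows 24-31 [p,q=11]: 11110000  (ones: 4)
Disagreements = 2+4+4+4 = 14

14


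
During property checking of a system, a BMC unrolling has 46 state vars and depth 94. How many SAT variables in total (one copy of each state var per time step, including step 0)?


BMC unrolls to depth k, creating one copy of each state var for steps 0..k.
Step count = 94 + 1 = 95 (steps 0 through 94)
Vars per step = 46
Total = 46 * 95 = 4370

4370


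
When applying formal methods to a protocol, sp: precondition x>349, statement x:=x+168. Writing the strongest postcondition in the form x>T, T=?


Formula: sp(P, x:=E) = exists old_x. (x = E[old_x/x]) AND P[old_x/x] (old_x is the value of x before the assignment; eliminate old_x by solving x = E[old_x/x] for old_x)
Step 1: Precondition P: x>349, i.e. old_x > 349
Step 2: Assignment gives x = old_x + 168, so old_x = x - 168
Step 3: Substitute into P: x - 168 > 349
Step 4: Simplify: x > 349+168 = 517

517


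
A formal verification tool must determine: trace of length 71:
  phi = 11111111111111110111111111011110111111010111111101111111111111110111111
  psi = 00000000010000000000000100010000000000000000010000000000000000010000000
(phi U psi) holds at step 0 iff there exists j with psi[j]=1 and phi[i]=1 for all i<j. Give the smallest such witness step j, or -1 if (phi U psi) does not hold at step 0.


(phi U psi) at 0: need smallest j with psi[j]=1 and phi[i]=1 for all i in [0,j).
Scan from step 0:
  step 0: phi=1, psi=0 -> continue
  step 1: phi=1, psi=0 -> continue
  step 2: phi=1, psi=0 -> continue
  step 3: phi=1, psi=0 -> continue
  step 9: psi=1 and phi held for [0,9) -> witness found
Witness step = 9

9


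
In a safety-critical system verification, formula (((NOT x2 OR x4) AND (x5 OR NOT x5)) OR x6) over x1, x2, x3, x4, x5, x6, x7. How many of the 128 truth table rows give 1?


Formula: (((NOT x2 OR x4) AND (x5 OR NOT x5)) OR x6) over 7 vars (128 rows)
Evaluate each row (x1, x2, x3, x4, x5, x6, x7 as bits, MSB first):
  row 0 [0000000]: (((NOT 0 OR 0) AND (0 OR NOT 0)) OR 0) -> 1
  row 1 [0000001]: (((NOT 0 OR 0) AND (0 OR NOT 0)) OR 0) -> 1
  row 2 [0000010]: (((NOT 0 OR 0) AND (0 OR NOT 0)) OR 1) -> 1
  row 3 [0000011]: (((NOT 0 OR 0) AND (0 OR NOT 0)) OR 1) -> 1
  row 4 [0000100]: (((NOT 0 OR 0) AND (1 OR NOT 1)) OR 0) -> 1
  (every remaining row is evaluated the same way; all 128 results are listed next)
Full result column, 8 rows per line (x1,x2,x3,x4 fixed per line; x5,x6,x7 runs 000..111 left to right):
  rows 0-7 [x1,x2,x3,x4=0000]: 11111111  (ones: 8)
  rows 8-15 [x1,x2,x3,x4=0001]: 11111111  (ones: 8)
  rows 16-23 [x1,x2,x3,x4=0010]: 11111111  (ones: 8)
  rows 24-31 [x1,x2,x3,x4=0011]: 11111111  (ones: 8)
  rows 32-39 [x1,x2,x3,x4=0100]: 00110011  (ones: 4)
  rows 40-47 [x1,x2,x3,x4=0101]: 11111111  (ones: 8)
  rows 48-55 [x1,x2,x3,x4=0110]: 00110011  (ones: 4)
  rows 56-63 [x1,x2,x3,x4=0111]: 11111111  (ones: 8)
  rows 64-71 [x1,x2,x3,x4=1000]: 11111111  (ones: 8)
  rows 72-79 [x1,x2,x3,x4=1001]: 11111111  (ones: 8)
  rows 80-87 [x1,x2,x3,x4=1010]: 11111111  (ones: 8)
  rows 88-95 [x1,x2,x3,x4=1011]: 11111111  (ones: 8)
  rows 96-103 [x1,x2,x3,x4=1100]: 00110011  (ones: 4)
  rows 104-111 [x1,x2,x3,x4=1101]: 11111111  (ones: 8)
  rows 112-119 [x1,x2,x3,x4=1110]: 00110011  (ones: 4)
  rows 120-127 [x1,x2,x3,x4=1111]: 11111111  (ones: 8)
Count of 1-rows = 8+8+8+8+4+8+4+8+8+8+8+8+4+8+4+8 = 112

112


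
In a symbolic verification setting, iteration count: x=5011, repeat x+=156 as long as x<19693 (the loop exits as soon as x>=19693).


Step 1: x goes from 5011 toward 19693 by 156; the body runs while x<19693, so iterations = ceil((bound-start)/step)
Step 2: Distance=14682
Step 3: ceil(14682/156)=95

95


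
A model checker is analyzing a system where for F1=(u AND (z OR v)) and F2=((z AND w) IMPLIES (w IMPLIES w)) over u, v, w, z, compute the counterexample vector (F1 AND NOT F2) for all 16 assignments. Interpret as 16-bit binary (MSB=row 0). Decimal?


F1 = (u AND (z OR v))
F2 = ((z AND w) IMPLIES (w IMPLIES w))
Counterexample to F1=>F2 is where F1=1 and F2=0.
Evaluate each row (bits = u,v,w,z, MSB first):
  row 0 [0000]: F1=0 F2=1 -> F1&~F2 -> 0
  row 1 [0001]: F1=0 F2=1 -> F1&~F2 -> 0
  row 2 [0010]: F1=0 F2=1 -> F1&~F2 -> 0
  row 3 [0011]: F1=0 F2=1 -> F1&~F2 -> 0
  row 4 [0100]: F1=0 F2=1 -> F1&~F2 -> 0
  row 5 [0101]: F1=0 F2=1 -> F1&~F2 -> 0
  row 6 [0110]: F1=0 F2=1 -> F1&~F2 -> 0
  row 7 [0111]: F1=0 F2=1 -> F1&~F2 -> 0
  row 8 [1000]: F1=0 F2=1 -> F1&~F2 -> 0
  row 9 [1001]: F1=1 F2=1 -> F1&~F2 -> 0
  row 10 [1010]: F1=0 F2=1 -> F1&~F2 -> 0
  row 11 [1011]: F1=1 F2=1 -> F1&~F2 -> 0
  row 12 [1100]: F1=1 F2=1 -> F1&~F2 -> 0
  row 13 [1101]: F1=1 F2=1 -> F1&~F2 -> 0
  row 14 [1110]: F1=1 F2=1 -> F1&~F2 -> 0
  row 15 [1111]: F1=1 F2=1 -> F1&~F2 -> 0
Full result column, 4 rows per line (u,v fixed per line; w,z runs 00..11 left to right):
  rows 0-3 [u,v=00]: 0000  = hex 0
  rows 4-7 [u,v=01]: 0000  = hex 0
  rows 8-11 [u,v=10]: 0000  = hex 0
  rows 12-15 [u,v=11]: 0000  = hex 0
Counterexample vector (row 0 .. row 15) = 0000000000000000
Output column grouped in 4s = 0000 0000 0000 0000 = 0x0000
Convert to decimal digit by digit (value = value*16 + digit):
  0 -> 0
  0*16 + 0 = 0
  0*16 + 0 = 0
  0*16 + 0 = 0
Decimal = 0

0


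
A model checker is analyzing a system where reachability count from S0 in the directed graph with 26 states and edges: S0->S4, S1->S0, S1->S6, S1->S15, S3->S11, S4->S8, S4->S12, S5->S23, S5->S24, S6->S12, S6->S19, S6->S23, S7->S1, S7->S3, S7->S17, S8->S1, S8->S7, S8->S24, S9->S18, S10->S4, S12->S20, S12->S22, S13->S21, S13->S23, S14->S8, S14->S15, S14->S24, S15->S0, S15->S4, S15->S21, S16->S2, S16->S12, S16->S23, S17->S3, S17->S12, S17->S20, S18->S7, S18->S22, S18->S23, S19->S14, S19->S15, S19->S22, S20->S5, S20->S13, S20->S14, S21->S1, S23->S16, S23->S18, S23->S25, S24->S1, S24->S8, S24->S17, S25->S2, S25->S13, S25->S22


BFS from S0:
  layer 0: {S0}
  layer 1: {S4}
  layer 2: {S8, S12}
  layer 3: {S1, S7, S20, S22, S24}
  layer 4: {S3, S5, S6, S13, S14, S15, S17}
  layer 5: {S11, S19, S21, S23}
  layer 6: {S16, S18, S25}
  layer 7: {S2}
Reachable set: {S0, S1, S2, S3, S4, S5, S6, S7, S8, S11, S12, S13, S14, S15, S16, S17, S18, S19, S20, S21, S22, S23, S24, S25}
Count = 24

24


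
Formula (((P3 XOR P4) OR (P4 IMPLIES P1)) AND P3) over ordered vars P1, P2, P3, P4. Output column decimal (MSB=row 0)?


Formula: (((P3 XOR P4) OR (P4 IMPLIES P1)) AND P3) over P1, P2, P3, P4 (16 rows)
Evaluate each row (bits = P1,P2,P3,P4, MSB first):
  row 0 [0000]: (((0 XOR 0) OR (0 IMPLIES 0)) AND 0) -> 0
  row 1 [0001]: (((0 XOR 1) OR (1 IMPLIES 0)) AND 0) -> 0
  row 2 [0010]: (((1 XOR 0) OR (0 IMPLIES 0)) AND 1) -> 1
  row 3 [0011]: (((1 XOR 1) OR (1 IMPLIES 0)) AND 1) -> 0
  row 4 [0100]: (((0 XOR 0) OR (0 IMPLIES 0)) AND 0) -> 0
  row 5 [0101]: (((0 XOR 1) OR (1 IMPLIES 0)) AND 0) -> 0
  row 6 [0110]: (((1 XOR 0) OR (0 IMPLIES 0)) AND 1) -> 1
  row 7 [0111]: (((1 XOR 1) OR (1 IMPLIES 0)) AND 1) -> 0
  row 8 [1000]: (((0 XOR 0) OR (0 IMPLIES 1)) AND 0) -> 0
  row 9 [1001]: (((0 XOR 1) OR (1 IMPLIES 1)) AND 0) -> 0
  row 10 [1010]: (((1 XOR 0) OR (0 IMPLIES 1)) AND 1) -> 1
  row 11 [1011]: (((1 XOR 1) OR (1 IMPLIES 1)) AND 1) -> 1
  row 12 [1100]: (((0 XOR 0) OR (0 IMPLIES 1)) AND 0) -> 0
  row 13 [1101]: (((0 XOR 1) OR (1 IMPLIES 1)) AND 0) -> 0
  row 14 [1110]: (((1 XOR 0) OR (0 IMPLIES 1)) AND 1) -> 1
  row 15 [1111]: (((1 XOR 1) OR (1 IMPLIES 1)) AND 1) -> 1
Full result column, 4 rows per line (P1,P2 fixed per line; P3,P4 runs 00..11 left to right):
  rows 0-3 [P1,P2=00]: 0010  = hex 2
  rows 4-7 [P1,P2=01]: 0010  = hex 2
  rows 8-11 [P1,P2=10]: 0011  = hex 3
  rows 12-15 [P1,P2=11]: 0011  = hex 3
Output column (row 0 .. row 15) = 0010001000110011
Output column grouped in 4s = 0010 0010 0011 0011 = 0x2233
Convert to decimal digit by digit (value = value*16 + digit):
  2 -> 2
  2*16 + 2 = 34
  34*16 + 3 = 547
  547*16 + 3 = 8755
Decimal = 8755

8755


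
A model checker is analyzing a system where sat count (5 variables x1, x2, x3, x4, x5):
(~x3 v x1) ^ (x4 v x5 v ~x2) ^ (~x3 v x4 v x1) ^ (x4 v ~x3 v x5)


CNF with 4 clauses over 5 vars (32 assignments).
An assignment satisfies CNF iff every clause has >=1 true literal.
Check each row (bits = x1,x2,x3,x4,x5; clause T/F shown):
  row 0 [00000]: clauses=TTTT -> 1
  row 1 [00001]: clauses=TTTT -> 1
  row 2 [00010]: clauses=TTTT -> 1
  row 3 [00011]: clauses=TTTT -> 1
  row 4 [00100]: clauses=FTFF -> 0
  row 5 [00101]: clauses=FTFT -> 0
  row 6 [00110]: clauses=FTTT -> 0
  row 7 [00111]: clauses=FTTT -> 0
  row 8 [01000]: clauses=TFTT -> 0
  row 9 [01001]: clauses=TTTT -> 1
  row 10 [01010]: clauses=TTTT -> 1
  row 11 [01011]: clauses=TTTT -> 1
  row 12 [01100]: clauses=FFFF -> 0
  row 13 [01101]: clauses=FTFT -> 0
  row 14 [01110]: clauses=FTTT -> 0
  row 15 [01111]: clauses=FTTT -> 0
  row 16 [10000]: clauses=TTTT -> 1
  row 17 [10001]: clauses=TTTT -> 1
  row 18 [10010]: clauses=TTTT -> 1
  row 19 [10011]: clauses=TTTT -> 1
  row 20 [10100]: clauses=TTTF -> 0
  row 21 [10101]: clauses=TTTT -> 1
  row 22 [10110]: clauses=TTTT -> 1
  row 23 [10111]: clauses=TTTT -> 1
  row 24 [11000]: clauses=TFTT -> 0
  row 25 [11001]: clauses=TTTT -> 1
  row 26 [11010]: clauses=TTTT -> 1
  row 27 [11011]: clauses=TTTT -> 1
  row 28 [11100]: clauses=TFTF -> 0
  row 29 [11101]: clauses=TTTT -> 1
  row 30 [11110]: clauses=TTTT -> 1
  row 31 [11111]: clauses=TTTT -> 1
Full result column, 8 rows per line (x1,x2 fixed per line; x3,x4,x5 runs 000..111 left to right):
  rows 0-7 [x1,x2=00]: 11110000  (ones: 4)
  rows 8-15 [x1,x2=01]: 01110000  (ones: 3)
  rows 16-23 [x1,x2=10]: 11110111  (ones: 7)
  rows 24-31 [x1,x2=11]: 01110111  (ones: 6)
Satisfying assignments = 4+3+7+6 = 20

20


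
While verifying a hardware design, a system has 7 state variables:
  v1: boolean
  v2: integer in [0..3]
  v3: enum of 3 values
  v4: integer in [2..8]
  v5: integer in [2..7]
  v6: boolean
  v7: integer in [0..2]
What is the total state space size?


State space = product of domain sizes of all variables.
Domain sizes:
  v1 (boolean): 2
  v2 (integer in [0..3]): 4
  v3 (enum of 3 values): 3
  v4 (integer in [2..8]): 7
  v5 (integer in [2..7]): 6
  v6 (boolean): 2
  v7 (integer in [0..2]): 3
Product = 2 * 4 * 3 * 7 * 6 * 2 * 3 = 6048

6048


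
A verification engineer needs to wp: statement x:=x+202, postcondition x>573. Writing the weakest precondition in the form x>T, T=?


Formula: wp(x:=E, P) = P[E/x] (substitute E for x in postcondition)
Step 1: Postcondition: x>573
Step 2: Substitute x+202 for x: x+202>573
Step 3: Solve for x: x > 573-202 = 371

371


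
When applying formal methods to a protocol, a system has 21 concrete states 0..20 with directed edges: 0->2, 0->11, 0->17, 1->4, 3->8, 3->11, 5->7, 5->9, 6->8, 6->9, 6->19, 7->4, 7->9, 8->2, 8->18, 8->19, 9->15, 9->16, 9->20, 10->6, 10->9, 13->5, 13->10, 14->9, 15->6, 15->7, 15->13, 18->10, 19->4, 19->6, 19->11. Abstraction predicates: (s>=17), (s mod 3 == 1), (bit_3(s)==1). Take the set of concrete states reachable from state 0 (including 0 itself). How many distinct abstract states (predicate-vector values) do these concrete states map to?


BFS from 0:
Concrete reachable: {0, 2, 11, 17}
Abstract via predicates (s>=17), (s mod 3 == 1), (bit_3(s)==1):
  (0,0,0) <- {0, 2}
  (0,0,1) <- {11}
  (1,0,0) <- {17}
Distinct abstract states = 3

3


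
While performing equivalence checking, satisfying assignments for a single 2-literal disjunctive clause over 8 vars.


Step 1: Total=2^8=256
Step 2: Unsat when all 2 false: 2^6=64
Step 3: Sat=256-64=192

192


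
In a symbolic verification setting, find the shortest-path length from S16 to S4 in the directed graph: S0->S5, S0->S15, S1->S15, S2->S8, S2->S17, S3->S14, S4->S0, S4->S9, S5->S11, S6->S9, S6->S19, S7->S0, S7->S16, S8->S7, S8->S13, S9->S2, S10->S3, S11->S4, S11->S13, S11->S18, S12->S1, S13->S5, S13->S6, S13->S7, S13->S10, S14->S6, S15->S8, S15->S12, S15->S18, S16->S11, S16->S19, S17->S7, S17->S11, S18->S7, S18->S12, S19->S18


BFS layer-by-layer from S16:
  dist 0: {S16}
  dist 1: {S11, S19}
  dist 2: {S4, S13, S18}
  -> S4 reached at distance 2
Shortest path length = 2

2


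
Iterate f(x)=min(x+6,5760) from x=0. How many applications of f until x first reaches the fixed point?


Step 1: x=0, cap=5760, increment=6
Step 2: x grows by 6 each step until capped at 5760; fixed point is x=5760
Step 3: iterations = ceil(5760/6) = 960

960


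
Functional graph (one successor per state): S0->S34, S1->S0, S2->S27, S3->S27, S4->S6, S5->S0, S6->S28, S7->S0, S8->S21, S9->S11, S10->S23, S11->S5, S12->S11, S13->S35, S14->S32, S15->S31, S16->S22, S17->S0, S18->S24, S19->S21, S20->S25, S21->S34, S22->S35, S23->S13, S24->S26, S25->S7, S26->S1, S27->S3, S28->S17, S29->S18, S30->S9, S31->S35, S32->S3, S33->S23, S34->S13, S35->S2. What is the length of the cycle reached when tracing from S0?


Trace from S0 until a state repeats:
  S0 -> S34 -> S13 -> S35 -> S2 -> S27 -> S3 -> S27
S27 first seen at step 5, revisited at step 7.
Cycle length = 7 - 5 = 2

2


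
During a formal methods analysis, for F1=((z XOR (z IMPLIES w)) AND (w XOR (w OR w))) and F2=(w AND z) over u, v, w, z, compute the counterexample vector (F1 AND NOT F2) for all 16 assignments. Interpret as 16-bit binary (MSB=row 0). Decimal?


F1 = ((z XOR (z IMPLIES w)) AND (w XOR (w OR w)))
F2 = (w AND z)
Counterexample to F1=>F2 is where F1=1 and F2=0.
Evaluate each row (bits = u,v,w,z, MSB first):
  row 0 [0000]: F1=0 F2=0 -> F1&~F2 -> 0
  row 1 [0001]: F1=0 F2=0 -> F1&~F2 -> 0
  row 2 [0010]: F1=0 F2=0 -> F1&~F2 -> 0
  row 3 [0011]: F1=0 F2=1 -> F1&~F2 -> 0
  row 4 [0100]: F1=0 F2=0 -> F1&~F2 -> 0
  row 5 [0101]: F1=0 F2=0 -> F1&~F2 -> 0
  row 6 [0110]: F1=0 F2=0 -> F1&~F2 -> 0
  row 7 [0111]: F1=0 F2=1 -> F1&~F2 -> 0
  row 8 [1000]: F1=0 F2=0 -> F1&~F2 -> 0
  row 9 [1001]: F1=0 F2=0 -> F1&~F2 -> 0
  row 10 [1010]: F1=0 F2=0 -> F1&~F2 -> 0
  row 11 [1011]: F1=0 F2=1 -> F1&~F2 -> 0
  row 12 [1100]: F1=0 F2=0 -> F1&~F2 -> 0
  row 13 [1101]: F1=0 F2=0 -> F1&~F2 -> 0
  row 14 [1110]: F1=0 F2=0 -> F1&~F2 -> 0
  row 15 [1111]: F1=0 F2=1 -> F1&~F2 -> 0
Full result column, 4 rows per line (u,v fixed per line; w,z runs 00..11 left to right):
  rows 0-3 [u,v=00]: 0000  = hex 0
  rows 4-7 [u,v=01]: 0000  = hex 0
  rows 8-11 [u,v=10]: 0000  = hex 0
  rows 12-15 [u,v=11]: 0000  = hex 0
Counterexample vector (row 0 .. row 15) = 0000000000000000
Output column grouped in 4s = 0000 0000 0000 0000 = 0x0000
Convert to decimal digit by digit (value = value*16 + digit):
  0 -> 0
  0*16 + 0 = 0
  0*16 + 0 = 0
  0*16 + 0 = 0
Decimal = 0

0


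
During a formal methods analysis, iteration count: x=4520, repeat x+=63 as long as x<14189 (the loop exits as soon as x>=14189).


Step 1: x goes from 4520 toward 14189 by 63; the body runs while x<14189, so iterations = ceil((bound-start)/step)
Step 2: Distance=9669
Step 3: ceil(9669/63)=154

154


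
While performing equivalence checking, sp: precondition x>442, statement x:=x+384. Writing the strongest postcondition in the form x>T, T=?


Formula: sp(P, x:=E) = exists old_x. (x = E[old_x/x]) AND P[old_x/x] (old_x is the value of x before the assignment; eliminate old_x by solving x = E[old_x/x] for old_x)
Step 1: Precondition P: x>442, i.e. old_x > 442
Step 2: Assignment gives x = old_x + 384, so old_x = x - 384
Step 3: Substitute into P: x - 384 > 442
Step 4: Simplify: x > 442+384 = 826

826


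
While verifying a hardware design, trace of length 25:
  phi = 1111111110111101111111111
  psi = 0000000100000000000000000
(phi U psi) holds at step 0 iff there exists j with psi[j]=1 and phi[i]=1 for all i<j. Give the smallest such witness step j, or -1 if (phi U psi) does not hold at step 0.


(phi U psi) at 0: need smallest j with psi[j]=1 and phi[i]=1 for all i in [0,j).
Scan from step 0:
  step 0: phi=1, psi=0 -> continue
  step 1: phi=1, psi=0 -> continue
  step 2: phi=1, psi=0 -> continue
  step 3: phi=1, psi=0 -> continue
  step 7: psi=1 and phi held for [0,7) -> witness found
Witness step = 7

7


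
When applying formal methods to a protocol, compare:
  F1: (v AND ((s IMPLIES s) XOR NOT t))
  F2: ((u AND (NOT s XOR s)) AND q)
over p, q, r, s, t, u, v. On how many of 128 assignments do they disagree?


F1 = (v AND ((s IMPLIES s) XOR NOT t))
F2 = ((u AND (NOT s XOR s)) AND q)
Evaluate both on each of 128 rows (bits = p,q,r,s,t,u,v):
  row 0 [0000000]: F1=0 F2=0 -> 0
  row 1 [0000001]: F1=0 F2=0 -> 0
  row 2 [0000010]: F1=0 F2=0 -> 0
  row 3 [0000011]: F1=0 F2=0 -> 0
  row 4 [0000100]: F1=0 F2=0 -> 0
  (every remaining row is evaluated the same way; all 128 results are listed next)
Full result column, 8 rows per line (p,q,r,s fixed per line; t,u,v runs 000..111 left to right):
  rows 0-7 [p,q,r,s=0000]: 00000101  (ones: 2)
  rows 8-15 [p,q,r,s=0001]: 00000101  (ones: 2)
  rows 16-23 [p,q,r,s=0010]: 00000101  (ones: 2)
  rows 24-31 [p,q,r,s=0011]: 00000101  (ones: 2)
  rows 32-39 [p,q,r,s=0100]: 00110110  (ones: 4)
  rows 40-47 [p,q,r,s=0101]: 00110110  (ones: 4)
  rows 48-55 [p,q,r,s=0110]: 00110110  (ones: 4)
  rows 56-63 [p,q,r,s=0111]: 00110110  (ones: 4)
  rows 64-71 [p,q,r,s=1000]: 00000101  (ones: 2)
  rows 72-79 [p,q,r,s=1001]: 00000101  (ones: 2)
  rows 80-87 [p,q,r,s=1010]: 00000101  (ones: 2)
  rows 88-95 [p,q,r,s=1011]: 00000101  (ones: 2)
  rows 96-103 [p,q,r,s=1100]: 00110110  (ones: 4)
  rows 104-111 [p,q,r,s=1101]: 00110110  (ones: 4)
  rows 112-119 [p,q,r,s=1110]: 00110110  (ones: 4)
  rows 120-127 [p,q,r,s=1111]: 00110110  (ones: 4)
Disagreements = 2+2+2+2+4+4+4+4+2+2+2+2+4+4+4+4 = 48

48


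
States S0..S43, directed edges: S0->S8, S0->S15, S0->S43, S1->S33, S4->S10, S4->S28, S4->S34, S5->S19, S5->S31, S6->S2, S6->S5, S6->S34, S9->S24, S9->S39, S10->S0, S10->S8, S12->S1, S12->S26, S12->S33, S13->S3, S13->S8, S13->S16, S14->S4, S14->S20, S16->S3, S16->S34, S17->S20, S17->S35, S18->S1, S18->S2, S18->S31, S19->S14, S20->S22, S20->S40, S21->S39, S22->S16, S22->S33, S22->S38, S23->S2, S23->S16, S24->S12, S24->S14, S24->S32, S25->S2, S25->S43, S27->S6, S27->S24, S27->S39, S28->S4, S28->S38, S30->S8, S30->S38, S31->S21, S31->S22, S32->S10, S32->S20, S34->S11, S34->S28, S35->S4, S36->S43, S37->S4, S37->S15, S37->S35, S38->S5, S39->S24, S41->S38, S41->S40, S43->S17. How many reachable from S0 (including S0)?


BFS from S0:
  layer 0: {S0}
  layer 1: {S8, S15, S43}
  layer 2: {S17}
  layer 3: {S20, S35}
  layer 4: {S4, S22, S40}
  layer 5: {S10, S16, S28, S33, S34, S38}
  layer 6: {S3, S5, S11}
  layer 7: {S19, S31}
  layer 8: {S14, S21}
  layer 9: {S39}
  layer 10: {S24}
  layer 11: {S12, S32}
  layer 12: {S1, S26}
Reachable set: {S0, S1, S3, S4, S5, S8, S10, S11, S12, S14, S15, S16, S17, S19, S20, S21, S22, S24, S26, S28, S31, S32, S33, S34, S35, S38, S39, S40, S43}
Count = 29

29


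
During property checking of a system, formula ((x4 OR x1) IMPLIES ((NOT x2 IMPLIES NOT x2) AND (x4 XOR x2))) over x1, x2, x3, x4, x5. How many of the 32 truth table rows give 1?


Formula: ((x4 OR x1) IMPLIES ((NOT x2 IMPLIES NOT x2) AND (x4 XOR x2))) over 5 vars (32 rows)
Evaluate each row (x1, x2, x3, x4, x5 as bits, MSB first):
  row 0 [00000]: ((0 OR 0) IMPLIES ((NOT 0 IMPLIES NOT 0) AND (0 XOR 0))) -> 1
  row 1 [00001]: ((0 OR 0) IMPLIES ((NOT 0 IMPLIES NOT 0) AND (0 XOR 0))) -> 1
  row 2 [00010]: ((1 OR 0) IMPLIES ((NOT 0 IMPLIES NOT 0) AND (1 XOR 0))) -> 1
  row 3 [00011]: ((1 OR 0) IMPLIES ((NOT 0 IMPLIES NOT 0) AND (1 XOR 0))) -> 1
  row 4 [00100]: ((0 OR 0) IMPLIES ((NOT 0 IMPLIES NOT 0) AND (0 XOR 0))) -> 1
  row 5 [00101]: ((0 OR 0) IMPLIES ((NOT 0 IMPLIES NOT 0) AND (0 XOR 0))) -> 1
  row 6 [00110]: ((1 OR 0) IMPLIES ((NOT 0 IMPLIES NOT 0) AND (1 XOR 0))) -> 1
  row 7 [00111]: ((1 OR 0) IMPLIES ((NOT 0 IMPLIES NOT 0) AND (1 XOR 0))) -> 1
  row 8 [01000]: ((0 OR 0) IMPLIES ((NOT 1 IMPLIES NOT 1) AND (0 XOR 1))) -> 1
  row 9 [01001]: ((0 OR 0) IMPLIES ((NOT 1 IMPLIES NOT 1) AND (0 XOR 1))) -> 1
  row 10 [01010]: ((1 OR 0) IMPLIES ((NOT 1 IMPLIES NOT 1) AND (1 XOR 1))) -> 0
  row 11 [01011]: ((1 OR 0) IMPLIES ((NOT 1 IMPLIES NOT 1) AND (1 XOR 1))) -> 0
  row 12 [01100]: ((0 OR 0) IMPLIES ((NOT 1 IMPLIES NOT 1) AND (0 XOR 1))) -> 1
  row 13 [01101]: ((0 OR 0) IMPLIES ((NOT 1 IMPLIES NOT 1) AND (0 XOR 1))) -> 1
  row 14 [01110]: ((1 OR 0) IMPLIES ((NOT 1 IMPLIES NOT 1) AND (1 XOR 1))) -> 0
  row 15 [01111]: ((1 OR 0) IMPLIES ((NOT 1 IMPLIES NOT 1) AND (1 XOR 1))) -> 0
  row 16 [10000]: ((0 OR 1) IMPLIES ((NOT 0 IMPLIES NOT 0) AND (0 XOR 0))) -> 0
  row 17 [10001]: ((0 OR 1) IMPLIES ((NOT 0 IMPLIES NOT 0) AND (0 XOR 0))) -> 0
  row 18 [10010]: ((1 OR 1) IMPLIES ((NOT 0 IMPLIES NOT 0) AND (1 XOR 0))) -> 1
  row 19 [10011]: ((1 OR 1) IMPLIES ((NOT 0 IMPLIES NOT 0) AND (1 XOR 0))) -> 1
  row 20 [10100]: ((0 OR 1) IMPLIES ((NOT 0 IMPLIES NOT 0) AND (0 XOR 0))) -> 0
  row 21 [10101]: ((0 OR 1) IMPLIES ((NOT 0 IMPLIES NOT 0) AND (0 XOR 0))) -> 0
  row 22 [10110]: ((1 OR 1) IMPLIES ((NOT 0 IMPLIES NOT 0) AND (1 XOR 0))) -> 1
  row 23 [10111]: ((1 OR 1) IMPLIES ((NOT 0 IMPLIES NOT 0) AND (1 XOR 0))) -> 1
  row 24 [11000]: ((0 OR 1) IMPLIES ((NOT 1 IMPLIES NOT 1) AND (0 XOR 1))) -> 1
  row 25 [11001]: ((0 OR 1) IMPLIES ((NOT 1 IMPLIES NOT 1) AND (0 XOR 1))) -> 1
  row 26 [11010]: ((1 OR 1) IMPLIES ((NOT 1 IMPLIES NOT 1) AND (1 XOR 1))) -> 0
  row 27 [11011]: ((1 OR 1) IMPLIES ((NOT 1 IMPLIES NOT 1) AND (1 XOR 1))) -> 0
  row 28 [11100]: ((0 OR 1) IMPLIES ((NOT 1 IMPLIES NOT 1) AND (0 XOR 1))) -> 1
  row 29 [11101]: ((0 OR 1) IMPLIES ((NOT 1 IMPLIES NOT 1) AND (0 XOR 1))) -> 1
  row 30 [11110]: ((1 OR 1) IMPLIES ((NOT 1 IMPLIES NOT 1) AND (1 XOR 1))) -> 0
  row 31 [11111]: ((1 OR 1) IMPLIES ((NOT 1 IMPLIES NOT 1) AND (1 XOR 1))) -> 0
Full result column, 8 rows per line (x1,x2 fixed per line; x3,x4,x5 runs 000..111 left to right):
  rows 0-7 [x1,x2=00]: 11111111  (ones: 8)
  rows 8-15 [x1,x2=01]: 11001100  (ones: 4)
  rows 16-23 [x1,x2=10]: 00110011  (ones: 4)
  rows 24-31 [x1,x2=11]: 11001100  (ones: 4)
Count of 1-rows = 8+4+4+4 = 20

20


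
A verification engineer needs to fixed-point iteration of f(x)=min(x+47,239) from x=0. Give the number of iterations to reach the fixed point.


Step 1: x=0, cap=239, increment=47
Step 2: x grows by 47 each step until capped at 239; fixed point is x=239
Step 3: iterations = ceil(239/47) = 6

6


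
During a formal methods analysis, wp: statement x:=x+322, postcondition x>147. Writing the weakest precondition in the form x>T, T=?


Formula: wp(x:=E, P) = P[E/x] (substitute E for x in postcondition)
Step 1: Postcondition: x>147
Step 2: Substitute x+322 for x: x+322>147
Step 3: Solve for x: x > 147-322 = -175

-175


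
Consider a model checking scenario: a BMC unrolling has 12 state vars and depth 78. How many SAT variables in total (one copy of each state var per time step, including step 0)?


BMC unrolls to depth k, creating one copy of each state var for steps 0..k.
Step count = 78 + 1 = 79 (steps 0 through 78)
Vars per step = 12
Total = 12 * 79 = 948

948


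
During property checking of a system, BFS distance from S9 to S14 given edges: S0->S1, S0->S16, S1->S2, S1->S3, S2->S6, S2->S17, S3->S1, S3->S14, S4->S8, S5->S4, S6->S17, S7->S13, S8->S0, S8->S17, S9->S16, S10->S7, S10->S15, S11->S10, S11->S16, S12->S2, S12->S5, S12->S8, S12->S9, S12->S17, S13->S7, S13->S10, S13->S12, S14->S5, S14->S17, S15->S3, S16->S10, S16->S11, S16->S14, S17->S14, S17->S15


BFS layer-by-layer from S9:
  dist 0: {S9}
  dist 1: {S16}
  dist 2: {S10, S11, S14}
  -> S14 reached at distance 2
Shortest path length = 2

2


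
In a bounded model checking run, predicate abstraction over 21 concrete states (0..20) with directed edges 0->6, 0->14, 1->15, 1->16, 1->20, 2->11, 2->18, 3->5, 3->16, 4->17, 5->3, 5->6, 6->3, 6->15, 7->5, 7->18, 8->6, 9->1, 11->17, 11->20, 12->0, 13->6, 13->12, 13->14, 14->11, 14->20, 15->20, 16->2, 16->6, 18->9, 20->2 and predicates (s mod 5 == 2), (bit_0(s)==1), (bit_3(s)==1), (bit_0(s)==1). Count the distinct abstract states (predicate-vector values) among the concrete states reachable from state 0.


BFS from 0:
Concrete reachable: {0, 1, 2, 3, 5, 6, 9, 11, 14, 15, 16, 17, 18, 20}
Abstract via predicates (s mod 5 == 2), (bit_0(s)==1), (bit_3(s)==1), (bit_0(s)==1):
  (0,0,0,0) <- {0, 6, 16, 18, 20}
  (0,0,1,0) <- {14}
  (0,1,0,1) <- {1, 3, 5}
  (0,1,1,1) <- {9, 11, 15}
  (1,0,0,0) <- {2}
  (1,1,0,1) <- {17}
Distinct abstract states = 6

6


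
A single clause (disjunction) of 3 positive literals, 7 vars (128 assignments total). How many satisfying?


Step 1: Total=2^7=128
Step 2: Unsat when all 3 false: 2^4=16
Step 3: Sat=128-16=112

112


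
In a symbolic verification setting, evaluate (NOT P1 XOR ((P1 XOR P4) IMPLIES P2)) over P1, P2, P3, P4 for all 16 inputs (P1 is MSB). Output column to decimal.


Formula: (NOT P1 XOR ((P1 XOR P4) IMPLIES P2)) over P1, P2, P3, P4 (16 rows)
Evaluate each row (bits = P1,P2,P3,P4, MSB first):
  row 0 [0000]: (NOT 0 XOR ((0 XOR 0) IMPLIES 0)) -> 0
  row 1 [0001]: (NOT 0 XOR ((0 XOR 1) IMPLIES 0)) -> 1
  row 2 [0010]: (NOT 0 XOR ((0 XOR 0) IMPLIES 0)) -> 0
  row 3 [0011]: (NOT 0 XOR ((0 XOR 1) IMPLIES 0)) -> 1
  row 4 [0100]: (NOT 0 XOR ((0 XOR 0) IMPLIES 1)) -> 0
  row 5 [0101]: (NOT 0 XOR ((0 XOR 1) IMPLIES 1)) -> 0
  row 6 [0110]: (NOT 0 XOR ((0 XOR 0) IMPLIES 1)) -> 0
  row 7 [0111]: (NOT 0 XOR ((0 XOR 1) IMPLIES 1)) -> 0
  row 8 [1000]: (NOT 1 XOR ((1 XOR 0) IMPLIES 0)) -> 0
  row 9 [1001]: (NOT 1 XOR ((1 XOR 1) IMPLIES 0)) -> 1
  row 10 [1010]: (NOT 1 XOR ((1 XOR 0) IMPLIES 0)) -> 0
  row 11 [1011]: (NOT 1 XOR ((1 XOR 1) IMPLIES 0)) -> 1
  row 12 [1100]: (NOT 1 XOR ((1 XOR 0) IMPLIES 1)) -> 1
  row 13 [1101]: (NOT 1 XOR ((1 XOR 1) IMPLIES 1)) -> 1
  row 14 [1110]: (NOT 1 XOR ((1 XOR 0) IMPLIES 1)) -> 1
  row 15 [1111]: (NOT 1 XOR ((1 XOR 1) IMPLIES 1)) -> 1
Full result column, 4 rows per line (P1,P2 fixed per line; P3,P4 runs 00..11 left to right):
  rows 0-3 [P1,P2=00]: 0101  = hex 5
  rows 4-7 [P1,P2=01]: 0000  = hex 0
  rows 8-11 [P1,P2=10]: 0101  = hex 5
  rows 12-15 [P1,P2=11]: 1111  = hex F
Output column (row 0 .. row 15) = 0101000001011111
Output column grouped in 4s = 0101 0000 0101 1111 = 0x505F
Convert to decimal digit by digit (value = value*16 + digit):
  5 -> 5
  5*16 + 0 = 80
  80*16 + 5 = 1285
  1285*16 + 15 (F) = 20575
Decimal = 20575

20575


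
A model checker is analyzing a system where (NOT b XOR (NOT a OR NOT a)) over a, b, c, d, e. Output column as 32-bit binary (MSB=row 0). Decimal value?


Formula: (NOT b XOR (NOT a OR NOT a)) over a, b, c, d, e (32 rows)
Evaluate each row (bits = a,b,c,d,e, MSB first):
  row 0 [00000]: (NOT 0 XOR (NOT 0 OR NOT 0)) -> 0
  row 1 [00001]: (NOT 0 XOR (NOT 0 OR NOT 0)) -> 0
  row 2 [00010]: (NOT 0 XOR (NOT 0 OR NOT 0)) -> 0
  row 3 [00011]: (NOT 0 XOR (NOT 0 OR NOT 0)) -> 0
  row 4 [00100]: (NOT 0 XOR (NOT 0 OR NOT 0)) -> 0
  row 5 [00101]: (NOT 0 XOR (NOT 0 OR NOT 0)) -> 0
  row 6 [00110]: (NOT 0 XOR (NOT 0 OR NOT 0)) -> 0
  row 7 [00111]: (NOT 0 XOR (NOT 0 OR NOT 0)) -> 0
  row 8 [01000]: (NOT 1 XOR (NOT 0 OR NOT 0)) -> 1
  row 9 [01001]: (NOT 1 XOR (NOT 0 OR NOT 0)) -> 1
  row 10 [01010]: (NOT 1 XOR (NOT 0 OR NOT 0)) -> 1
  row 11 [01011]: (NOT 1 XOR (NOT 0 OR NOT 0)) -> 1
  row 12 [01100]: (NOT 1 XOR (NOT 0 OR NOT 0)) -> 1
  row 13 [01101]: (NOT 1 XOR (NOT 0 OR NOT 0)) -> 1
  row 14 [01110]: (NOT 1 XOR (NOT 0 OR NOT 0)) -> 1
  row 15 [01111]: (NOT 1 XOR (NOT 0 OR NOT 0)) -> 1
  row 16 [10000]: (NOT 0 XOR (NOT 1 OR NOT 1)) -> 1
  row 17 [10001]: (NOT 0 XOR (NOT 1 OR NOT 1)) -> 1
  row 18 [10010]: (NOT 0 XOR (NOT 1 OR NOT 1)) -> 1
  row 19 [10011]: (NOT 0 XOR (NOT 1 OR NOT 1)) -> 1
  row 20 [10100]: (NOT 0 XOR (NOT 1 OR NOT 1)) -> 1
  row 21 [10101]: (NOT 0 XOR (NOT 1 OR NOT 1)) -> 1
  row 22 [10110]: (NOT 0 XOR (NOT 1 OR NOT 1)) -> 1
  row 23 [10111]: (NOT 0 XOR (NOT 1 OR NOT 1)) -> 1
  row 24 [11000]: (NOT 1 XOR (NOT 1 OR NOT 1)) -> 0
  row 25 [11001]: (NOT 1 XOR (NOT 1 OR NOT 1)) -> 0
  row 26 [11010]: (NOT 1 XOR (NOT 1 OR NOT 1)) -> 0
  row 27 [11011]: (NOT 1 XOR (NOT 1 OR NOT 1)) -> 0
  row 28 [11100]: (NOT 1 XOR (NOT 1 OR NOT 1)) -> 0
  row 29 [11101]: (NOT 1 XOR (NOT 1 OR NOT 1)) -> 0
  row 30 [11110]: (NOT 1 XOR (NOT 1 OR NOT 1)) -> 0
  row 31 [11111]: (NOT 1 XOR (NOT 1 OR NOT 1)) -> 0
Full result column, 4 rows per line (a,b,c fixed per line; d,e runs 00..11 left to right):
  rows 0-3 [a,b,c=000]: 0000  = hex 0
  rows 4-7 [a,b,c=001]: 0000  = hex 0
  rows 8-11 [a,b,c=010]: 1111  = hex F
  rows 12-15 [a,b,c=011]: 1111  = hex F
  rows 16-19 [a,b,c=100]: 1111  = hex F
  rows 20-23 [a,b,c=101]: 1111  = hex F
  rows 24-27 [a,b,c=110]: 0000  = hex 0
  rows 28-31 [a,b,c=111]: 0000  = hex 0
Output column (row 0 .. row 31) = 00000000111111111111111100000000
Output column grouped in 4s = 0000 0000 1111 1111 1111 1111 0000 0000 = 0x00FFFF00
Convert to decimal digit by digit (value = value*16 + digit):
  0 -> 0
  0*16 + 0 = 0
  0*16 + 15 (F) = 15
  15*16 + 15 (F) = 255
  255*16 + 15 (F) = 4095
  4095*16 + 15 (F) = 65535
  65535*16 + 0 = 1048560
  1048560*16 + 0 = 16776960
Decimal = 16776960

16776960


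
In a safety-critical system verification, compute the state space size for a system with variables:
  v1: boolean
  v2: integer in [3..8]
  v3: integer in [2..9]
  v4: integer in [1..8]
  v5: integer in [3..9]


State space = product of domain sizes of all variables.
Domain sizes:
  v1 (boolean): 2
  v2 (integer in [3..8]): 6
  v3 (integer in [2..9]): 8
  v4 (integer in [1..8]): 8
  v5 (integer in [3..9]): 7
Product = 2 * 6 * 8 * 8 * 7 = 5376

5376


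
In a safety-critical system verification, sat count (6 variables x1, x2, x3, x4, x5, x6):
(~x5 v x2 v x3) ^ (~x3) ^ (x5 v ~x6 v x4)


CNF with 3 clauses over 6 vars (64 assignments).
An assignment satisfies CNF iff every clause has >=1 true literal.
Check each row (bits = x1,x2,x3,x4,x5,x6; clause T/F shown):
  row 0 [000000]: clauses=TTT -> 1
  row 1 [000001]: clauses=TTF -> 0
  row 2 [000010]: clauses=FTT -> 0
  row 3 [000011]: clauses=FTT -> 0
  row 4 [000100]: clauses=TTT -> 1
  (every remaining row is evaluated the same way; all 64 results are listed next)
Full result column, 8 rows per line (x1,x2,x3 fixed per line; x4,x5,x6 runs 000..111 left to right):
  rows 0-7 [x1,x2,x3=000]: 10001100  (ones: 3)
  rows 8-15 [x1,x2,x3=001]: 00000000  (ones: 0)
  rows 16-23 [x1,x2,x3=010]: 10111111  (ones: 7)
  rows 24-31 [x1,x2,x3=011]: 00000000  (ones: 0)
  rows 32-39 [x1,x2,x3=100]: 10001100  (ones: 3)
  rows 40-47 [x1,x2,x3=101]: 00000000  (ones: 0)
  rows 48-55 [x1,x2,x3=110]: 10111111  (ones: 7)
  rows 56-63 [x1,x2,x3=111]: 00000000  (ones: 0)
Satisfying assignments = 3+0+7+0+3+0+7+0 = 20

20
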